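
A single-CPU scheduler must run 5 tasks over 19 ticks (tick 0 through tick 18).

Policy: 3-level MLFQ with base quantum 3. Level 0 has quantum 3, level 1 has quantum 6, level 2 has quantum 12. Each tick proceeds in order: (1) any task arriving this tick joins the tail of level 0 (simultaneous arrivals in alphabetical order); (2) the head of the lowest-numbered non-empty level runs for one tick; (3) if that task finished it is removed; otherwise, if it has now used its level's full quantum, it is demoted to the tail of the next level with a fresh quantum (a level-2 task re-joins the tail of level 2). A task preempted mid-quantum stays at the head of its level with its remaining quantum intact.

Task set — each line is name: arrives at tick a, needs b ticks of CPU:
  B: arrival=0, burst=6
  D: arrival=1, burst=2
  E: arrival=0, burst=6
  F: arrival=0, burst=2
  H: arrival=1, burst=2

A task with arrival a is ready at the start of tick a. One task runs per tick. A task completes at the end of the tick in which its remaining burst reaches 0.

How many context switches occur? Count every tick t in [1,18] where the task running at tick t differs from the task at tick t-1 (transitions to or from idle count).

t=0: L0/L1/L2 = BEF/-/- → run B
t=1: L0/L1/L2 = BEFDH/-/- → run B
t=2: L0/L1/L2 = BEFDH/-/- → run B
t=3: L0/L1/L2 = EFDH/B/- → run E
t=4: L0/L1/L2 = EFDH/B/- → run E
t=5: L0/L1/L2 = EFDH/B/- → run E
t=6: L0/L1/L2 = FDH/BE/- → run F
t=7: L0/L1/L2 = FDH/BE/- → run F
t=8: L0/L1/L2 = DH/BE/- → run D
t=9: L0/L1/L2 = DH/BE/- → run D
t=10: L0/L1/L2 = H/BE/- → run H
t=11: L0/L1/L2 = H/BE/- → run H
t=12: L0/L1/L2 = -/BE/- → run B
t=13: L0/L1/L2 = -/BE/- → run B
t=14: L0/L1/L2 = -/BE/- → run B
t=15: L0/L1/L2 = -/E/- → run E
t=16: L0/L1/L2 = -/E/- → run E
t=17: L0/L1/L2 = -/E/- → run E
t=18: (idle)

context switches = 7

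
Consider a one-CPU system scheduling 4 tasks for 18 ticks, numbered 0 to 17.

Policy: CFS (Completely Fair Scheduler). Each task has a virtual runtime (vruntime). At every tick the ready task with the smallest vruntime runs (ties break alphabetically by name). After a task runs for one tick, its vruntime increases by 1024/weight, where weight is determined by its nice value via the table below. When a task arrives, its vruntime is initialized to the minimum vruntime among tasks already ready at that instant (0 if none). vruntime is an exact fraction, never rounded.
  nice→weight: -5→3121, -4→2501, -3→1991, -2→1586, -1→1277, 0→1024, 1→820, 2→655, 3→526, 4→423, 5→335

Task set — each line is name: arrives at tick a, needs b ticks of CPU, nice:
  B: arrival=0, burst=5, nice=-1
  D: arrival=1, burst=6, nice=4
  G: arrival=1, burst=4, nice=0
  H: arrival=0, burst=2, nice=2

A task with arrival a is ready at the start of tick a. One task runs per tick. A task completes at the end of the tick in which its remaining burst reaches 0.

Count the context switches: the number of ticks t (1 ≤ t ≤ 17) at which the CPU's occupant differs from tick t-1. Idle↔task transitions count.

context switches = 14

t=0: vr[B=0 H=0] → run B
t=1: vr[B=1024/1277 D=0 G=0 H=0] → run D
t=2: vr[B=1024/1277 D=1024/423 G=0 H=0] → run G
t=3: vr[B=1024/1277 D=1024/423 G=1 H=0] → run H
t=4: vr[B=1024/1277 D=1024/423 G=1 H=1024/655] → run B
t=5: vr[B=2048/1277 D=1024/423 G=1 H=1024/655] → run G
t=6: vr[B=2048/1277 D=1024/423 G=2 H=1024/655] → run H
t=7: vr[B=2048/1277 D=1024/423 G=2] → run B
t=8: vr[B=3072/1277 D=1024/423 G=2] → run G
t=9: vr[B=3072/1277 D=1024/423 G=3] → run B
t=10: vr[B=4096/1277 D=1024/423 G=3] → run D
t=11: vr[B=4096/1277 D=2048/423 G=3] → run G
t=12: vr[B=4096/1277 D=2048/423] → run B
t=13: vr[D=2048/423] → run D
t=14: vr[D=1024/141] → run D
t=15: vr[D=4096/423] → run D
t=16: vr[D=5120/423] → run D
t=17: (idle)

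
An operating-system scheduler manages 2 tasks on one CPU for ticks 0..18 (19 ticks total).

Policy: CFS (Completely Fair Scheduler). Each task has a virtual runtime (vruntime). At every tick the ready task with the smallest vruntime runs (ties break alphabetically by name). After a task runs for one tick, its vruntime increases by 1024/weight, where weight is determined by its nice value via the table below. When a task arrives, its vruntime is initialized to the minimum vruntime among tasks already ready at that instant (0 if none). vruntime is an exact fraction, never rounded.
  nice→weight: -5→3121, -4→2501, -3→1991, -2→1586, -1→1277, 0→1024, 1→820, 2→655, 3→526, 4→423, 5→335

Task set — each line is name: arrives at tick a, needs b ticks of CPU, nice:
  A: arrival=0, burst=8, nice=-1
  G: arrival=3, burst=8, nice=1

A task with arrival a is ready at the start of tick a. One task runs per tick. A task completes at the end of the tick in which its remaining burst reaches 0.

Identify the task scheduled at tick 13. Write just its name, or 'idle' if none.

t=0: vr[A=0] → run A
t=1: vr[A=1024/1277] → run A
t=2: vr[A=2048/1277] → run A
t=3: vr[A=3072/1277 G=3072/1277] → run A
t=4: vr[A=4096/1277 G=3072/1277] → run G
t=5: vr[A=4096/1277 G=956672/261785] → run A
t=6: vr[A=5120/1277 G=956672/261785] → run G
t=7: vr[A=5120/1277 G=1283584/261785] → run A
t=8: vr[A=6144/1277 G=1283584/261785] → run A
t=9: vr[A=7168/1277 G=1283584/261785] → run G
t=10: vr[A=7168/1277 G=1610496/261785] → run A
t=11: vr[G=1610496/261785] → run G
t=12: vr[G=1937408/261785] → run G
t=13: vr[G=452864/52357] → run G
t=14: vr[G=2591232/261785] → run G
t=15: vr[G=2918144/261785] → run G
t=16: (idle)
t=17: (idle)
t=18: (idle)

running at tick 13 = G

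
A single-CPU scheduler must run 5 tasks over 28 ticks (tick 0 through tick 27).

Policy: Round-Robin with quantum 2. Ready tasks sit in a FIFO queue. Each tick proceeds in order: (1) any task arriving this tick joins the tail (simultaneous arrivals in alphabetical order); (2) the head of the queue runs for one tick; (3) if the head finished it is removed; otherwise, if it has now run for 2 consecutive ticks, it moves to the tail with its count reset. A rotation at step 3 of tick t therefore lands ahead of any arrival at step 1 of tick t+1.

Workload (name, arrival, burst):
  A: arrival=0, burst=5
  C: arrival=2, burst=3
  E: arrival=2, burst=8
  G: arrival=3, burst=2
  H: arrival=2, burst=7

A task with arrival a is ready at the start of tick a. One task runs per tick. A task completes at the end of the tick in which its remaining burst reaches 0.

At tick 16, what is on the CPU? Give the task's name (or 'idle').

running at tick 16 = H

t=0: queue=[A] q_used=0 → run A
t=1: queue=[A] q_used=1 → run A
t=2: queue=[A,C,E,H] q_used=0 → run A
t=3: queue=[A,C,E,H,G] q_used=1 → run A
t=4: queue=[C,E,H,G,A] q_used=0 → run C
t=5: queue=[C,E,H,G,A] q_used=1 → run C
t=6: queue=[E,H,G,A,C] q_used=0 → run E
t=7: queue=[E,H,G,A,C] q_used=1 → run E
t=8: queue=[H,G,A,C,E] q_used=0 → run H
t=9: queue=[H,G,A,C,E] q_used=1 → run H
t=10: queue=[G,A,C,E,H] q_used=0 → run G
t=11: queue=[G,A,C,E,H] q_used=1 → run G
t=12: queue=[A,C,E,H] q_used=0 → run A
t=13: queue=[C,E,H] q_used=0 → run C
t=14: queue=[E,H] q_used=0 → run E
t=15: queue=[E,H] q_used=1 → run E
t=16: queue=[H,E] q_used=0 → run H
t=17: queue=[H,E] q_used=1 → run H
t=18: queue=[E,H] q_used=0 → run E
t=19: queue=[E,H] q_used=1 → run E
t=20: queue=[H,E] q_used=0 → run H
t=21: queue=[H,E] q_used=1 → run H
t=22: queue=[E,H] q_used=0 → run E
t=23: queue=[E,H] q_used=1 → run E
t=24: queue=[H] q_used=0 → run H
t=25: (idle)
t=26: (idle)
t=27: (idle)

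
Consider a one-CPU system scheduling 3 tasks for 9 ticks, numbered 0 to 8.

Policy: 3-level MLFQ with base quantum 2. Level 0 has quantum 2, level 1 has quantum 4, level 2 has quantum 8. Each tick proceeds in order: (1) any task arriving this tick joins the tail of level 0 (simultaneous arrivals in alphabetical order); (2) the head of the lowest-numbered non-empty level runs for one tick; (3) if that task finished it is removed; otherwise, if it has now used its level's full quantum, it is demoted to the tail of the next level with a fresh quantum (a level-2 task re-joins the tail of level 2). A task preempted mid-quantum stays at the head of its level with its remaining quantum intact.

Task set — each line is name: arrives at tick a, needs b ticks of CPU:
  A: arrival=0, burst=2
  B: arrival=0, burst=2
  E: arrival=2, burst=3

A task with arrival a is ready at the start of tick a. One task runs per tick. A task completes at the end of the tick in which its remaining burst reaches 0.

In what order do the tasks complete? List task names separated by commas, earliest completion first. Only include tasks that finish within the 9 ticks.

completion order = A, B, E

t=0: L0/L1/L2 = AB/-/- → run A
t=1: L0/L1/L2 = AB/-/- → run A
t=2: L0/L1/L2 = BE/-/- → run B
t=3: L0/L1/L2 = BE/-/- → run B
t=4: L0/L1/L2 = E/-/- → run E
t=5: L0/L1/L2 = E/-/- → run E
t=6: L0/L1/L2 = -/E/- → run E
t=7: (idle)
t=8: (idle)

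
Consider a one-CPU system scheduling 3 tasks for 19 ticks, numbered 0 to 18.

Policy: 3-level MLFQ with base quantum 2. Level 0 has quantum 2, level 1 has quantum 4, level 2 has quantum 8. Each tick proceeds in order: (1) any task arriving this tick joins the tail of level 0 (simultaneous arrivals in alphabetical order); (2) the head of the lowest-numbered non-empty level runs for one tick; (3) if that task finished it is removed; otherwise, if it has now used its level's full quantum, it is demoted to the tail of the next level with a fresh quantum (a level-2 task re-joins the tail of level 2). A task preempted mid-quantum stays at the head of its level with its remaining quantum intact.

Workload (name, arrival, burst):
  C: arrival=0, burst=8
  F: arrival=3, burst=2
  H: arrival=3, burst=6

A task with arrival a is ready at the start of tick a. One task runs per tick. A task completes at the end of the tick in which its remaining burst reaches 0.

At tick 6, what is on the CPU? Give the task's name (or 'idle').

t=0: L0/L1/L2 = C/-/- → run C
t=1: L0/L1/L2 = C/-/- → run C
t=2: L0/L1/L2 = -/C/- → run C
t=3: L0/L1/L2 = FH/C/- → run F
t=4: L0/L1/L2 = FH/C/- → run F
t=5: L0/L1/L2 = H/C/- → run H
t=6: L0/L1/L2 = H/C/- → run H
t=7: L0/L1/L2 = -/CH/- → run C
t=8: L0/L1/L2 = -/CH/- → run C
t=9: L0/L1/L2 = -/CH/- → run C
t=10: L0/L1/L2 = -/H/C → run H
t=11: L0/L1/L2 = -/H/C → run H
t=12: L0/L1/L2 = -/H/C → run H
t=13: L0/L1/L2 = -/H/C → run H
t=14: L0/L1/L2 = -/-/C → run C
t=15: L0/L1/L2 = -/-/C → run C
t=16: (idle)
t=17: (idle)
t=18: (idle)

running at tick 6 = H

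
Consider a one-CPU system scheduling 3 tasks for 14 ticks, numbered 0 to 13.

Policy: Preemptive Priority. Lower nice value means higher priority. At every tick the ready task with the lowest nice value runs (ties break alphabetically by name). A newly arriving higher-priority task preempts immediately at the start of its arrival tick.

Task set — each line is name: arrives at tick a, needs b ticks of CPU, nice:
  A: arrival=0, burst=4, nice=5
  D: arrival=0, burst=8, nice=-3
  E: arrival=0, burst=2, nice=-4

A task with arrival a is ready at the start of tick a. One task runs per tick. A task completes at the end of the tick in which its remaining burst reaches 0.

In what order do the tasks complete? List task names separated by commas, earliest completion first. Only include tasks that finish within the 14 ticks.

completion order = E, D, A

t=0: ready={A,D,E} → run E
t=1: ready={A,D,E} → run E
t=2: ready={A,D} → run D
t=3: ready={A,D} → run D
t=4: ready={A,D} → run D
t=5: ready={A,D} → run D
t=6: ready={A,D} → run D
t=7: ready={A,D} → run D
t=8: ready={A,D} → run D
t=9: ready={A,D} → run D
t=10: ready={A} → run A
t=11: ready={A} → run A
t=12: ready={A} → run A
t=13: ready={A} → run A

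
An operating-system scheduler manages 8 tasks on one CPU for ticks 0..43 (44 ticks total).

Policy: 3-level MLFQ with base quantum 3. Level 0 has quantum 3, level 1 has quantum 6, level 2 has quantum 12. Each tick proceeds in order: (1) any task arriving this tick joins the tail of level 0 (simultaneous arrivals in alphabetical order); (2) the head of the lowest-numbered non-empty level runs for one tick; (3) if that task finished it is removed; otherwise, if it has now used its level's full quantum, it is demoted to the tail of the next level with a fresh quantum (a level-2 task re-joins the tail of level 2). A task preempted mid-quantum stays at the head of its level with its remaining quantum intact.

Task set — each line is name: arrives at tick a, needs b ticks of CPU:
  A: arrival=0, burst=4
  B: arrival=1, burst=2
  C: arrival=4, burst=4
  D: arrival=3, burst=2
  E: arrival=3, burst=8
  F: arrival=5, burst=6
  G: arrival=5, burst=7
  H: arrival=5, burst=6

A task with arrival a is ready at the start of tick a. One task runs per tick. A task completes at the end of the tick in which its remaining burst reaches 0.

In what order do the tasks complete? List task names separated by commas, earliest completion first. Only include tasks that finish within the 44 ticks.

t=0: L0/L1/L2 = A/-/- → run A
t=1: L0/L1/L2 = AB/-/- → run A
t=2: L0/L1/L2 = AB/-/- → run A
t=3: L0/L1/L2 = BDE/A/- → run B
t=4: L0/L1/L2 = BDEC/A/- → run B
t=5: L0/L1/L2 = DECFGH/A/- → run D
t=6: L0/L1/L2 = DECFGH/A/- → run D
t=7: L0/L1/L2 = ECFGH/A/- → run E
t=8: L0/L1/L2 = ECFGH/A/- → run E
t=9: L0/L1/L2 = ECFGH/A/- → run E
t=10: L0/L1/L2 = CFGH/AE/- → run C
t=11: L0/L1/L2 = CFGH/AE/- → run C
t=12: L0/L1/L2 = CFGH/AE/- → run C
t=13: L0/L1/L2 = FGH/AEC/- → run F
t=14: L0/L1/L2 = FGH/AEC/- → run F
t=15: L0/L1/L2 = FGH/AEC/- → run F
t=16: L0/L1/L2 = GH/AECF/- → run G
t=17: L0/L1/L2 = GH/AECF/- → run G
t=18: L0/L1/L2 = GH/AECF/- → run G
t=19: L0/L1/L2 = H/AECFG/- → run H
t=20: L0/L1/L2 = H/AECFG/- → run H
t=21: L0/L1/L2 = H/AECFG/- → run H
t=22: L0/L1/L2 = -/AECFGH/- → run A
t=23: L0/L1/L2 = -/ECFGH/- → run E
t=24: L0/L1/L2 = -/ECFGH/- → run E
t=25: L0/L1/L2 = -/ECFGH/- → run E
t=26: L0/L1/L2 = -/ECFGH/- → run E
t=27: L0/L1/L2 = -/ECFGH/- → run E
t=28: L0/L1/L2 = -/CFGH/- → run C
t=29: L0/L1/L2 = -/FGH/- → run F
t=30: L0/L1/L2 = -/FGH/- → run F
t=31: L0/L1/L2 = -/FGH/- → run F
t=32: L0/L1/L2 = -/GH/- → run G
t=33: L0/L1/L2 = -/GH/- → run G
t=34: L0/L1/L2 = -/GH/- → run G
t=35: L0/L1/L2 = -/GH/- → run G
t=36: L0/L1/L2 = -/H/- → run H
t=37: L0/L1/L2 = -/H/- → run H
t=38: L0/L1/L2 = -/H/- → run H
t=39: (idle)
t=40: (idle)
t=41: (idle)
t=42: (idle)
t=43: (idle)

completion order = B, D, A, E, C, F, G, H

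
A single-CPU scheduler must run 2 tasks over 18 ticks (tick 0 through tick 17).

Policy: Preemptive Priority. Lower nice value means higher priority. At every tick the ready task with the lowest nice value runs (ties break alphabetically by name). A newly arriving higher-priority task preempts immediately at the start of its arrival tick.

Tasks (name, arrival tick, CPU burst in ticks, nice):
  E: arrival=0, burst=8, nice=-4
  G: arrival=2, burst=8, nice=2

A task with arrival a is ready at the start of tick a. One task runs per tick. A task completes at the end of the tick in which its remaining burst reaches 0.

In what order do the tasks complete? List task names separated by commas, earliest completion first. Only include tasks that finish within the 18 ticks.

t=0: ready={E} → run E
t=1: ready={E} → run E
t=2: ready={E,G} → run E
t=3: ready={E,G} → run E
t=4: ready={E,G} → run E
t=5: ready={E,G} → run E
t=6: ready={E,G} → run E
t=7: ready={E,G} → run E
t=8: ready={G} → run G
t=9: ready={G} → run G
t=10: ready={G} → run G
t=11: ready={G} → run G
t=12: ready={G} → run G
t=13: ready={G} → run G
t=14: ready={G} → run G
t=15: ready={G} → run G
t=16: (idle)
t=17: (idle)

completion order = E, G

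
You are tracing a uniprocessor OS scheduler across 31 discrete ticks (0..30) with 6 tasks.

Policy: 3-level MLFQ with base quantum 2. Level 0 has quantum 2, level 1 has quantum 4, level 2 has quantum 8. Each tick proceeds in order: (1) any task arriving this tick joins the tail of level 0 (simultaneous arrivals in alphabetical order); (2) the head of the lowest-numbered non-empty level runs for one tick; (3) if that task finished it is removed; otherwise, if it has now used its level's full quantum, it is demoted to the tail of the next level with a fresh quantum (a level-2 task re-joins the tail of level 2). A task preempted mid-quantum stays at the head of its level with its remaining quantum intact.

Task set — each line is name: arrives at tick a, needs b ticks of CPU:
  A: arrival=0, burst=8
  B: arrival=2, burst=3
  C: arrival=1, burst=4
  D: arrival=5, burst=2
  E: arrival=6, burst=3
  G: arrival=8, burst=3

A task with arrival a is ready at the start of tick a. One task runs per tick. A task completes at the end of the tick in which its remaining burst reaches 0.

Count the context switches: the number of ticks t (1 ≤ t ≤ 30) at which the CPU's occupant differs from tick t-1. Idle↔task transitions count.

context switches = 12

t=0: L0/L1/L2 = A/-/- → run A
t=1: L0/L1/L2 = AC/-/- → run A
t=2: L0/L1/L2 = CB/A/- → run C
t=3: L0/L1/L2 = CB/A/- → run C
t=4: L0/L1/L2 = B/AC/- → run B
t=5: L0/L1/L2 = BD/AC/- → run B
t=6: L0/L1/L2 = DE/ACB/- → run D
t=7: L0/L1/L2 = DE/ACB/- → run D
t=8: L0/L1/L2 = EG/ACB/- → run E
t=9: L0/L1/L2 = EG/ACB/- → run E
t=10: L0/L1/L2 = G/ACBE/- → run G
t=11: L0/L1/L2 = G/ACBE/- → run G
t=12: L0/L1/L2 = -/ACBEG/- → run A
t=13: L0/L1/L2 = -/ACBEG/- → run A
t=14: L0/L1/L2 = -/ACBEG/- → run A
t=15: L0/L1/L2 = -/ACBEG/- → run A
t=16: L0/L1/L2 = -/CBEG/A → run C
t=17: L0/L1/L2 = -/CBEG/A → run C
t=18: L0/L1/L2 = -/BEG/A → run B
t=19: L0/L1/L2 = -/EG/A → run E
t=20: L0/L1/L2 = -/G/A → run G
t=21: L0/L1/L2 = -/-/A → run A
t=22: L0/L1/L2 = -/-/A → run A
t=23: (idle)
t=24: (idle)
t=25: (idle)
t=26: (idle)
t=27: (idle)
t=28: (idle)
t=29: (idle)
t=30: (idle)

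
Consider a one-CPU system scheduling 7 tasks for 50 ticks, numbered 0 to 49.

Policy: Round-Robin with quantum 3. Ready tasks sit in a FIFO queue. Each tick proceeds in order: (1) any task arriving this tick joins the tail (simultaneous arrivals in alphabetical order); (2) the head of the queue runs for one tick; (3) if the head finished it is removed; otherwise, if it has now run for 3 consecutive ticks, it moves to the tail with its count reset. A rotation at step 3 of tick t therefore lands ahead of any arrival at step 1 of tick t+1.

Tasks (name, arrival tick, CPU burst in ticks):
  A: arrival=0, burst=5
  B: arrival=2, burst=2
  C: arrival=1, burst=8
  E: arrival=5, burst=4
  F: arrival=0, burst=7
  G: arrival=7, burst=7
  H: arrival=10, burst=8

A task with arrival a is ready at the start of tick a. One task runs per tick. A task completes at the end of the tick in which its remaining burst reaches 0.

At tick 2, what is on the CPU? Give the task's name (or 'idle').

t=0: queue=[A,F] q_used=0 → run A
t=1: queue=[A,F,C] q_used=1 → run A
t=2: queue=[A,F,C,B] q_used=2 → run A
t=3: queue=[F,C,B,A] q_used=0 → run F
t=4: queue=[F,C,B,A] q_used=1 → run F
t=5: queue=[F,C,B,A,E] q_used=2 → run F
t=6: queue=[C,B,A,E,F] q_used=0 → run C
t=7: queue=[C,B,A,E,F,G] q_used=1 → run C
t=8: queue=[C,B,A,E,F,G] q_used=2 → run C
t=9: queue=[B,A,E,F,G,C] q_used=0 → run B
t=10: queue=[B,A,E,F,G,C,H] q_used=1 → run B
t=11: queue=[A,E,F,G,C,H] q_used=0 → run A
t=12: queue=[A,E,F,G,C,H] q_used=1 → run A
t=13: queue=[E,F,G,C,H] q_used=0 → run E
t=14: queue=[E,F,G,C,H] q_used=1 → run E
t=15: queue=[E,F,G,C,H] q_used=2 → run E
t=16: queue=[F,G,C,H,E] q_used=0 → run F
t=17: queue=[F,G,C,H,E] q_used=1 → run F
t=18: queue=[F,G,C,H,E] q_used=2 → run F
t=19: queue=[G,C,H,E,F] q_used=0 → run G
t=20: queue=[G,C,H,E,F] q_used=1 → run G
t=21: queue=[G,C,H,E,F] q_used=2 → run G
t=22: queue=[C,H,E,F,G] q_used=0 → run C
t=23: queue=[C,H,E,F,G] q_used=1 → run C
t=24: queue=[C,H,E,F,G] q_used=2 → run C
t=25: queue=[H,E,F,G,C] q_used=0 → run H
t=26: queue=[H,E,F,G,C] q_used=1 → run H
t=27: queue=[H,E,F,G,C] q_used=2 → run H
t=28: queue=[E,F,G,C,H] q_used=0 → run E
t=29: queue=[F,G,C,H] q_used=0 → run F
t=30: queue=[G,C,H] q_used=0 → run G
t=31: queue=[G,C,H] q_used=1 → run G
t=32: queue=[G,C,H] q_used=2 → run G
t=33: queue=[C,H,G] q_used=0 → run C
t=34: queue=[C,H,G] q_used=1 → run C
t=35: queue=[H,G] q_used=0 → run H
t=36: queue=[H,G] q_used=1 → run H
t=37: queue=[H,G] q_used=2 → run H
t=38: queue=[G,H] q_used=0 → run G
t=39: queue=[H] q_used=0 → run H
t=40: queue=[H] q_used=1 → run H
t=41: (idle)
t=42: (idle)
t=43: (idle)
t=44: (idle)
t=45: (idle)
t=46: (idle)
t=47: (idle)
t=48: (idle)
t=49: (idle)

running at tick 2 = A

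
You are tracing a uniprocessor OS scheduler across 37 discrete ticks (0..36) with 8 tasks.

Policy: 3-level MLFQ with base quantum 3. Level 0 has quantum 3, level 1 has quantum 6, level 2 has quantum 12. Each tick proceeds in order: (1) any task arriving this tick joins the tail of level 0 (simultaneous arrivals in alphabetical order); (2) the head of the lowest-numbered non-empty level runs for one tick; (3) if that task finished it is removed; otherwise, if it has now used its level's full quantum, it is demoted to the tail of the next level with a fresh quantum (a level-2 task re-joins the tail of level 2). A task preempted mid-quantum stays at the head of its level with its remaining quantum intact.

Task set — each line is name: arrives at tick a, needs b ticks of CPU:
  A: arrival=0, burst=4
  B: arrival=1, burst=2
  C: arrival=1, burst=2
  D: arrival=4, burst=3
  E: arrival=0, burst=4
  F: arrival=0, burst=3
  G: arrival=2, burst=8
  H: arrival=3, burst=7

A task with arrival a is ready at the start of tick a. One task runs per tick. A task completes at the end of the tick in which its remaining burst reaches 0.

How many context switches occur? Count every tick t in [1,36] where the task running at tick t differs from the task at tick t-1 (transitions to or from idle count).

t=0: L0/L1/L2 = AEF/-/- → run A
t=1: L0/L1/L2 = AEFBC/-/- → run A
t=2: L0/L1/L2 = AEFBCG/-/- → run A
t=3: L0/L1/L2 = EFBCGH/A/- → run E
t=4: L0/L1/L2 = EFBCGHD/A/- → run E
t=5: L0/L1/L2 = EFBCGHD/A/- → run E
t=6: L0/L1/L2 = FBCGHD/AE/- → run F
t=7: L0/L1/L2 = FBCGHD/AE/- → run F
t=8: L0/L1/L2 = FBCGHD/AE/- → run F
t=9: L0/L1/L2 = BCGHD/AE/- → run B
t=10: L0/L1/L2 = BCGHD/AE/- → run B
t=11: L0/L1/L2 = CGHD/AE/- → run C
t=12: L0/L1/L2 = CGHD/AE/- → run C
t=13: L0/L1/L2 = GHD/AE/- → run G
t=14: L0/L1/L2 = GHD/AE/- → run G
t=15: L0/L1/L2 = GHD/AE/- → run G
t=16: L0/L1/L2 = HD/AEG/- → run H
t=17: L0/L1/L2 = HD/AEG/- → run H
t=18: L0/L1/L2 = HD/AEG/- → run H
t=19: L0/L1/L2 = D/AEGH/- → run D
t=20: L0/L1/L2 = D/AEGH/- → run D
t=21: L0/L1/L2 = D/AEGH/- → run D
t=22: L0/L1/L2 = -/AEGH/- → run A
t=23: L0/L1/L2 = -/EGH/- → run E
t=24: L0/L1/L2 = -/GH/- → run G
t=25: L0/L1/L2 = -/GH/- → run G
t=26: L0/L1/L2 = -/GH/- → run G
t=27: L0/L1/L2 = -/GH/- → run G
t=28: L0/L1/L2 = -/GH/- → run G
t=29: L0/L1/L2 = -/H/- → run H
t=30: L0/L1/L2 = -/H/- → run H
t=31: L0/L1/L2 = -/H/- → run H
t=32: L0/L1/L2 = -/H/- → run H
t=33: (idle)
t=34: (idle)
t=35: (idle)
t=36: (idle)

context switches = 12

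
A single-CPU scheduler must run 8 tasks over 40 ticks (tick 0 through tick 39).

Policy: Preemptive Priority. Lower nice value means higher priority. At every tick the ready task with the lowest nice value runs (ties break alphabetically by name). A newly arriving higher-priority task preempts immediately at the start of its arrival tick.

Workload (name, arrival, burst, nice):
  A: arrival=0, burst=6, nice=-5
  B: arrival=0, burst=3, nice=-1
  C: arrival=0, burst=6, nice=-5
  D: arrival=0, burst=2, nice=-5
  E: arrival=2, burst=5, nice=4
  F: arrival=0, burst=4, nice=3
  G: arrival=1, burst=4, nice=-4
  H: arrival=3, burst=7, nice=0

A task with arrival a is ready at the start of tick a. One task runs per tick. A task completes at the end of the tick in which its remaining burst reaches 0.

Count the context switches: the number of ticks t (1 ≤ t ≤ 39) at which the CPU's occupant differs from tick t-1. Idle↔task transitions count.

t=0: ready={A,B,C,D,F} → run A
t=1: ready={A,B,C,D,F,G} → run A
t=2: ready={A,B,C,D,E,F,G} → run A
t=3: ready={A,B,C,D,E,F,G,H} → run A
t=4: ready={A,B,C,D,E,F,G,H} → run A
t=5: ready={A,B,C,D,E,F,G,H} → run A
t=6: ready={B,C,D,E,F,G,H} → run C
t=7: ready={B,C,D,E,F,G,H} → run C
t=8: ready={B,C,D,E,F,G,H} → run C
t=9: ready={B,C,D,E,F,G,H} → run C
t=10: ready={B,C,D,E,F,G,H} → run C
t=11: ready={B,C,D,E,F,G,H} → run C
t=12: ready={B,D,E,F,G,H} → run D
t=13: ready={B,D,E,F,G,H} → run D
t=14: ready={B,E,F,G,H} → run G
t=15: ready={B,E,F,G,H} → run G
t=16: ready={B,E,F,G,H} → run G
t=17: ready={B,E,F,G,H} → run G
t=18: ready={B,E,F,H} → run B
t=19: ready={B,E,F,H} → run B
t=20: ready={B,E,F,H} → run B
t=21: ready={E,F,H} → run H
t=22: ready={E,F,H} → run H
t=23: ready={E,F,H} → run H
t=24: ready={E,F,H} → run H
t=25: ready={E,F,H} → run H
t=26: ready={E,F,H} → run H
t=27: ready={E,F,H} → run H
t=28: ready={E,F} → run F
t=29: ready={E,F} → run F
t=30: ready={E,F} → run F
t=31: ready={E,F} → run F
t=32: ready={E} → run E
t=33: ready={E} → run E
t=34: ready={E} → run E
t=35: ready={E} → run E
t=36: ready={E} → run E
t=37: (idle)
t=38: (idle)
t=39: (idle)

context switches = 8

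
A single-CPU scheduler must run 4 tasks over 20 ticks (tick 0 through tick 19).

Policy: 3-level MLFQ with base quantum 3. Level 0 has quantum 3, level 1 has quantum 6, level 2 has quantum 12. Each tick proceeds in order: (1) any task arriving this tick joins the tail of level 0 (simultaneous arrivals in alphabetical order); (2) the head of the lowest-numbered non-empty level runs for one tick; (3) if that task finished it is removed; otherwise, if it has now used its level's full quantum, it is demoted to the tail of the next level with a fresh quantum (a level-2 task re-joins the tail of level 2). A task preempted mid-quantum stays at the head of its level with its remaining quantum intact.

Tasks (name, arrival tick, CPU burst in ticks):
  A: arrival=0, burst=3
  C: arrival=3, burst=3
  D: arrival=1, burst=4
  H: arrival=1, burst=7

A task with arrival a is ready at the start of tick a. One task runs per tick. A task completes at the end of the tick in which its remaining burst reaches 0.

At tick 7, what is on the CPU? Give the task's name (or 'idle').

t=0: L0/L1/L2 = A/-/- → run A
t=1: L0/L1/L2 = ADH/-/- → run A
t=2: L0/L1/L2 = ADH/-/- → run A
t=3: L0/L1/L2 = DHC/-/- → run D
t=4: L0/L1/L2 = DHC/-/- → run D
t=5: L0/L1/L2 = DHC/-/- → run D
t=6: L0/L1/L2 = HC/D/- → run H
t=7: L0/L1/L2 = HC/D/- → run H
t=8: L0/L1/L2 = HC/D/- → run H
t=9: L0/L1/L2 = C/DH/- → run C
t=10: L0/L1/L2 = C/DH/- → run C
t=11: L0/L1/L2 = C/DH/- → run C
t=12: L0/L1/L2 = -/DH/- → run D
t=13: L0/L1/L2 = -/H/- → run H
t=14: L0/L1/L2 = -/H/- → run H
t=15: L0/L1/L2 = -/H/- → run H
t=16: L0/L1/L2 = -/H/- → run H
t=17: (idle)
t=18: (idle)
t=19: (idle)

running at tick 7 = H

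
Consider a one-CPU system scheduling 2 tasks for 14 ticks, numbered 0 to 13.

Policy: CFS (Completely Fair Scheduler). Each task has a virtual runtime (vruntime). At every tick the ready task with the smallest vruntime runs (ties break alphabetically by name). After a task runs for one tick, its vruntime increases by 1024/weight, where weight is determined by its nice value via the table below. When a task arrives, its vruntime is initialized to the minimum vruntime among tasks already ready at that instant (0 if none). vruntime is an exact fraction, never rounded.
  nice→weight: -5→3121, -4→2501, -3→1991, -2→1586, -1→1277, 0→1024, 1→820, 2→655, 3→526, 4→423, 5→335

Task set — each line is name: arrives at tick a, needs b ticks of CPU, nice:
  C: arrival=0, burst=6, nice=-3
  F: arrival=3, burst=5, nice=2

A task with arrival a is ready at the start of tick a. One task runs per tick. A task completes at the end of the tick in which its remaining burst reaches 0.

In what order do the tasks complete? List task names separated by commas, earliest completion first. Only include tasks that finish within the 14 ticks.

completion order = C, F

t=0: vr[C=0] → run C
t=1: vr[C=1024/1991] → run C
t=2: vr[C=2048/1991] → run C
t=3: vr[C=3072/1991 F=3072/1991] → run C
t=4: vr[C=4096/1991 F=3072/1991] → run F
t=5: vr[C=4096/1991 F=4050944/1304105] → run C
t=6: vr[C=5120/1991 F=4050944/1304105] → run C
t=7: vr[F=4050944/1304105] → run F
t=8: vr[F=6089728/1304105] → run F
t=9: vr[F=8128512/1304105] → run F
t=10: vr[F=10167296/1304105] → run F
t=11: (idle)
t=12: (idle)
t=13: (idle)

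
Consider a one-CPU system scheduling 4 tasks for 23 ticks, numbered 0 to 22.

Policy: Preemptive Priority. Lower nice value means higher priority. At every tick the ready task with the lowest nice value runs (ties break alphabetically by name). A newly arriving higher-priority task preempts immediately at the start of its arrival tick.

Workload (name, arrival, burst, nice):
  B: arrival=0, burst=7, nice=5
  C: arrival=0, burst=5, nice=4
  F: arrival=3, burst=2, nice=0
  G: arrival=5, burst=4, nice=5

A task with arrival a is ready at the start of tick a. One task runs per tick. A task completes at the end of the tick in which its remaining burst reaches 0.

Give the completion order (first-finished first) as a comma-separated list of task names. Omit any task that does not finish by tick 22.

completion order = F, C, B, G

t=0: ready={B,C} → run C
t=1: ready={B,C} → run C
t=2: ready={B,C} → run C
t=3: ready={B,C,F} → run F
t=4: ready={B,C,F} → run F
t=5: ready={B,C,G} → run C
t=6: ready={B,C,G} → run C
t=7: ready={B,G} → run B
t=8: ready={B,G} → run B
t=9: ready={B,G} → run B
t=10: ready={B,G} → run B
t=11: ready={B,G} → run B
t=12: ready={B,G} → run B
t=13: ready={B,G} → run B
t=14: ready={G} → run G
t=15: ready={G} → run G
t=16: ready={G} → run G
t=17: ready={G} → run G
t=18: (idle)
t=19: (idle)
t=20: (idle)
t=21: (idle)
t=22: (idle)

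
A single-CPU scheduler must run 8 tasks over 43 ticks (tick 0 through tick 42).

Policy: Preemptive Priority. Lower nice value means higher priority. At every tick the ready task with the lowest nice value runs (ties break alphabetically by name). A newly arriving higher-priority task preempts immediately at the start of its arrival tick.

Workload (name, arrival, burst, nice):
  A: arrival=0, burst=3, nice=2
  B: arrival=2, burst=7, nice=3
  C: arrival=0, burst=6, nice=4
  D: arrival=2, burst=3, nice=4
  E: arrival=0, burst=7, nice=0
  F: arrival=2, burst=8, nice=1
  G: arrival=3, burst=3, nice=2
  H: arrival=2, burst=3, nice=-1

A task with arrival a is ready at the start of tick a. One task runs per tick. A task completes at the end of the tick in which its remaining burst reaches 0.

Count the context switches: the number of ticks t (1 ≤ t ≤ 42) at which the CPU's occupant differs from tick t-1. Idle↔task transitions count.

t=0: ready={A,C,E} → run E
t=1: ready={A,C,E} → run E
t=2: ready={A,B,C,D,E,F,H} → run H
t=3: ready={A,B,C,D,E,F,G,H} → run H
t=4: ready={A,B,C,D,E,F,G,H} → run H
t=5: ready={A,B,C,D,E,F,G} → run E
t=6: ready={A,B,C,D,E,F,G} → run E
t=7: ready={A,B,C,D,E,F,G} → run E
t=8: ready={A,B,C,D,E,F,G} → run E
t=9: ready={A,B,C,D,E,F,G} → run E
t=10: ready={A,B,C,D,F,G} → run F
t=11: ready={A,B,C,D,F,G} → run F
t=12: ready={A,B,C,D,F,G} → run F
t=13: ready={A,B,C,D,F,G} → run F
t=14: ready={A,B,C,D,F,G} → run F
t=15: ready={A,B,C,D,F,G} → run F
t=16: ready={A,B,C,D,F,G} → run F
t=17: ready={A,B,C,D,F,G} → run F
t=18: ready={A,B,C,D,G} → run A
t=19: ready={A,B,C,D,G} → run A
t=20: ready={A,B,C,D,G} → run A
t=21: ready={B,C,D,G} → run G
t=22: ready={B,C,D,G} → run G
t=23: ready={B,C,D,G} → run G
t=24: ready={B,C,D} → run B
t=25: ready={B,C,D} → run B
t=26: ready={B,C,D} → run B
t=27: ready={B,C,D} → run B
t=28: ready={B,C,D} → run B
t=29: ready={B,C,D} → run B
t=30: ready={B,C,D} → run B
t=31: ready={C,D} → run C
t=32: ready={C,D} → run C
t=33: ready={C,D} → run C
t=34: ready={C,D} → run C
t=35: ready={C,D} → run C
t=36: ready={C,D} → run C
t=37: ready={D} → run D
t=38: ready={D} → run D
t=39: ready={D} → run D
t=40: (idle)
t=41: (idle)
t=42: (idle)

context switches = 9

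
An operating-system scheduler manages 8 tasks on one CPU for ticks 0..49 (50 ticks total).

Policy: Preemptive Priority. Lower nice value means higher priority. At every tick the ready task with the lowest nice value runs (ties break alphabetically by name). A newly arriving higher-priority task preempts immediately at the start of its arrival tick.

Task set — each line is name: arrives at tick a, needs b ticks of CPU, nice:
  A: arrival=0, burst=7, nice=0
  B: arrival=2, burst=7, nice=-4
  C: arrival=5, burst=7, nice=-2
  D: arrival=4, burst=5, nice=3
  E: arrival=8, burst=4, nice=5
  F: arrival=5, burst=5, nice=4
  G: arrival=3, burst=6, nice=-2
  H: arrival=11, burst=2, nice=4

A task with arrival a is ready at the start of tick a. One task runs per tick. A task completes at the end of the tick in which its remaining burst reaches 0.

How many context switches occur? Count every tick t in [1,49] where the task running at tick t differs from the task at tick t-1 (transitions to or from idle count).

t=0: ready={A} → run A
t=1: ready={A} → run A
t=2: ready={A,B} → run B
t=3: ready={A,B,G} → run B
t=4: ready={A,B,D,G} → run B
t=5: ready={A,B,C,D,F,G} → run B
t=6: ready={A,B,C,D,F,G} → run B
t=7: ready={A,B,C,D,F,G} → run B
t=8: ready={A,B,C,D,E,F,G} → run B
t=9: ready={A,C,D,E,F,G} → run C
t=10: ready={A,C,D,E,F,G} → run C
t=11: ready={A,C,D,E,F,G,H} → run C
t=12: ready={A,C,D,E,F,G,H} → run C
t=13: ready={A,C,D,E,F,G,H} → run C
t=14: ready={A,C,D,E,F,G,H} → run C
t=15: ready={A,C,D,E,F,G,H} → run C
t=16: ready={A,D,E,F,G,H} → run G
t=17: ready={A,D,E,F,G,H} → run G
t=18: ready={A,D,E,F,G,H} → run G
t=19: ready={A,D,E,F,G,H} → run G
t=20: ready={A,D,E,F,G,H} → run G
t=21: ready={A,D,E,F,G,H} → run G
t=22: ready={A,D,E,F,H} → run A
t=23: ready={A,D,E,F,H} → run A
t=24: ready={A,D,E,F,H} → run A
t=25: ready={A,D,E,F,H} → run A
t=26: ready={A,D,E,F,H} → run A
t=27: ready={D,E,F,H} → run D
t=28: ready={D,E,F,H} → run D
t=29: ready={D,E,F,H} → run D
t=30: ready={D,E,F,H} → run D
t=31: ready={D,E,F,H} → run D
t=32: ready={E,F,H} → run F
t=33: ready={E,F,H} → run F
t=34: ready={E,F,H} → run F
t=35: ready={E,F,H} → run F
t=36: ready={E,F,H} → run F
t=37: ready={E,H} → run H
t=38: ready={E,H} → run H
t=39: ready={E} → run E
t=40: ready={E} → run E
t=41: ready={E} → run E
t=42: ready={E} → run E
t=43: (idle)
t=44: (idle)
t=45: (idle)
t=46: (idle)
t=47: (idle)
t=48: (idle)
t=49: (idle)

context switches = 9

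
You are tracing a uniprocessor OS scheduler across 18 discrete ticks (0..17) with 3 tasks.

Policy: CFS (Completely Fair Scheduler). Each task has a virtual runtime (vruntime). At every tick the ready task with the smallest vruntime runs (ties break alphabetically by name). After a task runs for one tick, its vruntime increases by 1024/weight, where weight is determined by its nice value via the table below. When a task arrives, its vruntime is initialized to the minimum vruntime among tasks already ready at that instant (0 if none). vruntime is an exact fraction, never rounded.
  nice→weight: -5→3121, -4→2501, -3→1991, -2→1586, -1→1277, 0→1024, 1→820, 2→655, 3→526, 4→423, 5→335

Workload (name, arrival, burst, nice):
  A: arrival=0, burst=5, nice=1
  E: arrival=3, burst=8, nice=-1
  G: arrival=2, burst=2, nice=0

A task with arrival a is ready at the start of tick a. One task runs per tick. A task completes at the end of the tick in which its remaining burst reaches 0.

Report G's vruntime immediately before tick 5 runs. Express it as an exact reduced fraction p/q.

t=0: vr[A=0] → run A
t=1: vr[A=256/205] → run A
t=2: vr[A=512/205 G=512/205] → run A
t=3: vr[A=768/205 E=512/205 G=512/205] → run E
t=4: vr[A=768/205 E=863744/261785 G=512/205] → run G
t=5: vr[A=768/205 E=863744/261785 G=717/205] → run E
t=6: vr[A=768/205 E=1073664/261785 G=717/205] → run G
t=7: vr[A=768/205 E=1073664/261785] → run A
t=8: vr[A=1024/205 E=1073664/261785] → run E
t=9: vr[A=1024/205 E=1283584/261785] → run E
t=10: vr[A=1024/205 E=1493504/261785] → run A
t=11: vr[E=1493504/261785] → run E
t=12: vr[E=1703424/261785] → run E
t=13: vr[E=1913344/261785] → run E
t=14: vr[E=2123264/261785] → run E
t=15: (idle)
t=16: (idle)
t=17: (idle)

vruntime(G, start of tick 5) = 717/205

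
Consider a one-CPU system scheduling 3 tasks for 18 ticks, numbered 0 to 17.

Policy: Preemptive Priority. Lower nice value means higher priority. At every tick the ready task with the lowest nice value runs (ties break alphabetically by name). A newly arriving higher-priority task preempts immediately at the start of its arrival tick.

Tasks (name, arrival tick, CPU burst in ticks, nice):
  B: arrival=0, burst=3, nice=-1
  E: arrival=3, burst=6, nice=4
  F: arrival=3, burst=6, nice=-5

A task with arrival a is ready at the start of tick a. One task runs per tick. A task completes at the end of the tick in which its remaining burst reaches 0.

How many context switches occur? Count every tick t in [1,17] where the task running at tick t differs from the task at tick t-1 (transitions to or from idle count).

context switches = 3

t=0: ready={B} → run B
t=1: ready={B} → run B
t=2: ready={B} → run B
t=3: ready={E,F} → run F
t=4: ready={E,F} → run F
t=5: ready={E,F} → run F
t=6: ready={E,F} → run F
t=7: ready={E,F} → run F
t=8: ready={E,F} → run F
t=9: ready={E} → run E
t=10: ready={E} → run E
t=11: ready={E} → run E
t=12: ready={E} → run E
t=13: ready={E} → run E
t=14: ready={E} → run E
t=15: (idle)
t=16: (idle)
t=17: (idle)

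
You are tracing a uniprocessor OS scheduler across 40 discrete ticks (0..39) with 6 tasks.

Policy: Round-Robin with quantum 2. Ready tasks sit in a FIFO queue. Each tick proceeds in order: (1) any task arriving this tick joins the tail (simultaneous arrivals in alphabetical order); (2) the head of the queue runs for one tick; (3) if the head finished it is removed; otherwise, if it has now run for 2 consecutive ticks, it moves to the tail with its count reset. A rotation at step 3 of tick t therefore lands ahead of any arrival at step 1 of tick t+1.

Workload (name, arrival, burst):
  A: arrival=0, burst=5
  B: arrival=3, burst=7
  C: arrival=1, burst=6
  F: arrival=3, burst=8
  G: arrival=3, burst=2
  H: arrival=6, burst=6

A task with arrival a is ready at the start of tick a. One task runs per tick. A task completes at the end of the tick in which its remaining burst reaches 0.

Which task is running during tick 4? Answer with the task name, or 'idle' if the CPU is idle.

running at tick 4 = A

t=0: queue=[A] q_used=0 → run A
t=1: queue=[A,C] q_used=1 → run A
t=2: queue=[C,A] q_used=0 → run C
t=3: queue=[C,A,B,F,G] q_used=1 → run C
t=4: queue=[A,B,F,G,C] q_used=0 → run A
t=5: queue=[A,B,F,G,C] q_used=1 → run A
t=6: queue=[B,F,G,C,A,H] q_used=0 → run B
t=7: queue=[B,F,G,C,A,H] q_used=1 → run B
t=8: queue=[F,G,C,A,H,B] q_used=0 → run F
t=9: queue=[F,G,C,A,H,B] q_used=1 → run F
t=10: queue=[G,C,A,H,B,F] q_used=0 → run G
t=11: queue=[G,C,A,H,B,F] q_used=1 → run G
t=12: queue=[C,A,H,B,F] q_used=0 → run C
t=13: queue=[C,A,H,B,F] q_used=1 → run C
t=14: queue=[A,H,B,F,C] q_used=0 → run A
t=15: queue=[H,B,F,C] q_used=0 → run H
t=16: queue=[H,B,F,C] q_used=1 → run H
t=17: queue=[B,F,C,H] q_used=0 → run B
t=18: queue=[B,F,C,H] q_used=1 → run B
t=19: queue=[F,C,H,B] q_used=0 → run F
t=20: queue=[F,C,H,B] q_used=1 → run F
t=21: queue=[C,H,B,F] q_used=0 → run C
t=22: queue=[C,H,B,F] q_used=1 → run C
t=23: queue=[H,B,F] q_used=0 → run H
t=24: queue=[H,B,F] q_used=1 → run H
t=25: queue=[B,F,H] q_used=0 → run B
t=26: queue=[B,F,H] q_used=1 → run B
t=27: queue=[F,H,B] q_used=0 → run F
t=28: queue=[F,H,B] q_used=1 → run F
t=29: queue=[H,B,F] q_used=0 → run H
t=30: queue=[H,B,F] q_used=1 → run H
t=31: queue=[B,F] q_used=0 → run B
t=32: queue=[F] q_used=0 → run F
t=33: queue=[F] q_used=1 → run F
t=34: (idle)
t=35: (idle)
t=36: (idle)
t=37: (idle)
t=38: (idle)
t=39: (idle)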